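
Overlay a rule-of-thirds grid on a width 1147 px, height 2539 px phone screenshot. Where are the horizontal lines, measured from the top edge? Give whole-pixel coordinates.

2539 / 3 = 846.33, so the horizontal lines sit at one and two thirds of 2539.

846 px and 1693 px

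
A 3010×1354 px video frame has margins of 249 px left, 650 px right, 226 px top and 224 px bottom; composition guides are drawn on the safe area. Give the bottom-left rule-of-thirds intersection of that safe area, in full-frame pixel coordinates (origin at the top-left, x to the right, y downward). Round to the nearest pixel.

x = 953 px, y = 829 px

Content width = 3010 − 249 − 650 = 2111 px; content height = 1354 − 226 − 224 = 904 px.
Bottom-left is one-third across and two-thirds down within the safe area.
x = 249 + 1 × 2111/3 = 249 + 703.67 ≈ 953
y = 226 + 2 × 904/3 = 226 + 602.67 ≈ 829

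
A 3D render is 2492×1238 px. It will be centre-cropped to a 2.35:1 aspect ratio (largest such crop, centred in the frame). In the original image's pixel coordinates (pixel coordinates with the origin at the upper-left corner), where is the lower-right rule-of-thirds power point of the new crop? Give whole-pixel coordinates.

2492/1238 < 2.35/1, so the 2.35:1 crop keeps the full width 2492 and trims height to 2492 × 1/2.35 = 1060.43 px.
Top offset = (1238 − 1060.43)/2 = 88.79 px; left offset = 0.
Lower-right is two-thirds across and two-thirds down within the crop:
x = 0.00 + 2 × 2492.00/3 ≈ 1661; y = 88.79 + 2 × 1060.43/3 ≈ 796.

x = 1661 px, y = 796 px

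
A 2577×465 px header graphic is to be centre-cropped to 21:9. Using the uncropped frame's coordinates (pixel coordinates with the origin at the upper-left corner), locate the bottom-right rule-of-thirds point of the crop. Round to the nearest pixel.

(1469, 310)

2577/465 > 21/9, so the 21:9 crop keeps the full height 465 and trims width to 465 × 21/9 = 1085.00 px.
Left offset = (2577 − 1085.00)/2 = 746.00 px; top offset = 0.
Bottom-right is two-thirds across and two-thirds down within the crop:
x = 746.00 + 2 × 1085.00/3 ≈ 1469; y = 0.00 + 2 × 465.00/3 ≈ 310.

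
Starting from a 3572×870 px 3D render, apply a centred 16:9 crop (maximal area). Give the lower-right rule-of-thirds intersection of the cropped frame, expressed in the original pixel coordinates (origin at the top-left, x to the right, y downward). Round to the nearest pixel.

(2044, 580)

3572/870 > 16/9, so the 16:9 crop keeps the full height 870 and trims width to 870 × 16/9 = 1546.67 px.
Left offset = (3572 − 1546.67)/2 = 1012.67 px; top offset = 0.
Lower-right is two-thirds across and two-thirds down within the crop:
x = 1012.67 + 2 × 1546.67/3 ≈ 2044; y = 0.00 + 2 × 870.00/3 ≈ 580.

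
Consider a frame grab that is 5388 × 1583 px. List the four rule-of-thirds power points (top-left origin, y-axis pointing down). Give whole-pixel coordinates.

One third of 5388 is 1796; one third of 1583 is 527.67.
Vertical third lines at x = 1796 and x = 3592; horizontal third lines at y = 528 and y = 1055.

(1796, 528), (3592, 528), (1796, 1055), (3592, 1055)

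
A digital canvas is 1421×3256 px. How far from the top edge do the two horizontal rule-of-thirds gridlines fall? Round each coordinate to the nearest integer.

3256 / 3 = 1085.33, so the horizontal lines sit at one and two thirds of 3256.

y = 1085 px and y = 2171 px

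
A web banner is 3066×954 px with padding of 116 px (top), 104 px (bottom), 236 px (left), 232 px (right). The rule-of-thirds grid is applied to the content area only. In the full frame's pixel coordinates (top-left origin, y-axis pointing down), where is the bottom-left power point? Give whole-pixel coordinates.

(1102, 605)

Content width = 3066 − 236 − 232 = 2598 px; content height = 954 − 116 − 104 = 734 px.
Bottom-left is one-third across and two-thirds down within the content area.
x = 236 + 1 × 2598/3 = 236 + 866.00 ≈ 1102
y = 116 + 2 × 734/3 = 116 + 489.33 ≈ 605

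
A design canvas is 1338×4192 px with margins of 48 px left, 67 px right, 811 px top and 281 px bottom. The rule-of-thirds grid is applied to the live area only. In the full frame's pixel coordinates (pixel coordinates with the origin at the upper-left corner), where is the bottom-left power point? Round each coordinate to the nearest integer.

Content width = 1338 − 48 − 67 = 1223 px; content height = 4192 − 811 − 281 = 3100 px.
Bottom-left is one-third across and two-thirds down within the live area.
x = 48 + 1 × 1223/3 = 48 + 407.67 ≈ 456
y = 811 + 2 × 3100/3 = 811 + 2066.67 ≈ 2878

x = 456 px, y = 2878 px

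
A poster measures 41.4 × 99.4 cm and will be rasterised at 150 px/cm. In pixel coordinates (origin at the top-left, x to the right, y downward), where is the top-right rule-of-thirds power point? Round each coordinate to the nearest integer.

In pixels the canvas is 41.4 × 150 = 6210 wide and 99.4 × 150 = 14910 tall.
The top-right point is two-thirds across and one-third down:
x = 2 × 6210/3 ≈ 4140; y = 1 × 14910/3 ≈ 4970.

x = 4140 px, y = 4970 px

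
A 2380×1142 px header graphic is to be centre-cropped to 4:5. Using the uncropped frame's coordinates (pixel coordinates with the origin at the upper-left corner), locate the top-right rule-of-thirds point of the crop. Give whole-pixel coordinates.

2380/1142 > 4/5, so the 4:5 crop keeps the full height 1142 and trims width to 1142 × 4/5 = 913.60 px.
Left offset = (2380 − 913.60)/2 = 733.20 px; top offset = 0.
Top-right is two-thirds across and one-third down within the crop:
x = 733.20 + 2 × 913.60/3 ≈ 1342; y = 0.00 + 1 × 1142.00/3 ≈ 381.

x = 1342 px, y = 381 px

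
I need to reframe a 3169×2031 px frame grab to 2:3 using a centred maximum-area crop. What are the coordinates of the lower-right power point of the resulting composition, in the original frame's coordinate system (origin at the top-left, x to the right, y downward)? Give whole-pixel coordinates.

(1810, 1354)

3169/2031 > 2/3, so the 2:3 crop keeps the full height 2031 and trims width to 2031 × 2/3 = 1354.00 px.
Left offset = (3169 − 1354.00)/2 = 907.50 px; top offset = 0.
Lower-right is two-thirds across and two-thirds down within the crop:
x = 907.50 + 2 × 1354.00/3 ≈ 1810; y = 0.00 + 2 × 2031.00/3 ≈ 1354.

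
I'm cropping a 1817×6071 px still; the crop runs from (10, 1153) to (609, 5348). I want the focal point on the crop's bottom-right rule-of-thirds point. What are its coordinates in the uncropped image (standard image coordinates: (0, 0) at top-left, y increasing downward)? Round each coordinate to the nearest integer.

x = 409 px, y = 3950 px

Crop width = 609 − 10 = 599 px; one third is 199.67 px.
Crop height = 5348 − 1153 = 4195 px; one third is 1398.33 px.
The bottom-right point is two-thirds across and two-thirds down within the crop:
x = 10 + 2 × 199.67 ≈ 409; y = 1153 + 2 × 1398.33 ≈ 3950.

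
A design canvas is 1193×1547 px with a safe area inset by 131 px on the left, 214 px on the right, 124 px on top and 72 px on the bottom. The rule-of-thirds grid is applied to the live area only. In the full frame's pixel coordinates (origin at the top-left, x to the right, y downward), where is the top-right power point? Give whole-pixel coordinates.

Content width = 1193 − 131 − 214 = 848 px; content height = 1547 − 124 − 72 = 1351 px.
Top-right is two-thirds across and one-third down within the live area.
x = 131 + 2 × 848/3 = 131 + 565.33 ≈ 696
y = 124 + 1 × 1351/3 = 124 + 450.33 ≈ 574

(696, 574)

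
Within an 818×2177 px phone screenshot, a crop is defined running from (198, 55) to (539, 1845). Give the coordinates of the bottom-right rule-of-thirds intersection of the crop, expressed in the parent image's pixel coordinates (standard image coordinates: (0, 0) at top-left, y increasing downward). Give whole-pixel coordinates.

(425, 1248)

Crop width = 539 − 198 = 341 px; one third is 113.67 px.
Crop height = 1845 − 55 = 1790 px; one third is 596.67 px.
The bottom-right point is two-thirds across and two-thirds down within the crop:
x = 198 + 2 × 113.67 ≈ 425; y = 55 + 2 × 596.67 ≈ 1248.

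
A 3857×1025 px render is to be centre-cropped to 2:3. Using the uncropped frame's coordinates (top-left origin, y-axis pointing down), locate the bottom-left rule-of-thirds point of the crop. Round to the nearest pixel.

(1815, 683)

3857/1025 > 2/3, so the 2:3 crop keeps the full height 1025 and trims width to 1025 × 2/3 = 683.33 px.
Left offset = (3857 − 683.33)/2 = 1586.83 px; top offset = 0.
Bottom-left is one-third across and two-thirds down within the crop:
x = 1586.83 + 1 × 683.33/3 ≈ 1815; y = 0.00 + 2 × 1025.00/3 ≈ 683.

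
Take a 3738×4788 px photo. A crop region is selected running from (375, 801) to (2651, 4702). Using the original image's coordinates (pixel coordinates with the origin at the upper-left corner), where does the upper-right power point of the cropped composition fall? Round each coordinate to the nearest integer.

(1892, 2101)

Crop width = 2651 − 375 = 2276 px; one third is 758.67 px.
Crop height = 4702 − 801 = 3901 px; one third is 1300.33 px.
The upper-right point is two-thirds across and one-third down within the crop:
x = 375 + 2 × 758.67 ≈ 1892; y = 801 + 1 × 1300.33 ≈ 2101.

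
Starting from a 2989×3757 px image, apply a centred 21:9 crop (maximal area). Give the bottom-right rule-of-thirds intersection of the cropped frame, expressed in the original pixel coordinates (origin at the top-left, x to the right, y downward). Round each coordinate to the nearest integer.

2989/3757 < 21/9, so the 21:9 crop keeps the full width 2989 and trims height to 2989 × 9/21 = 1281.00 px.
Top offset = (3757 − 1281.00)/2 = 1238.00 px; left offset = 0.
Bottom-right is two-thirds across and two-thirds down within the crop:
x = 0.00 + 2 × 2989.00/3 ≈ 1993; y = 1238.00 + 2 × 1281.00/3 ≈ 2092.

x = 1993 px, y = 2092 px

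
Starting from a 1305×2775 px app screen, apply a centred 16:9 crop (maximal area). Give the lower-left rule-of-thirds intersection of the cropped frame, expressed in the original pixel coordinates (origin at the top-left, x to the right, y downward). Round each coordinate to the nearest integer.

(435, 1510)

1305/2775 < 16/9, so the 16:9 crop keeps the full width 1305 and trims height to 1305 × 9/16 = 734.06 px.
Top offset = (2775 − 734.06)/2 = 1020.47 px; left offset = 0.
Lower-left is one-third across and two-thirds down within the crop:
x = 0.00 + 1 × 1305.00/3 ≈ 435; y = 1020.47 + 2 × 734.06/3 ≈ 1510.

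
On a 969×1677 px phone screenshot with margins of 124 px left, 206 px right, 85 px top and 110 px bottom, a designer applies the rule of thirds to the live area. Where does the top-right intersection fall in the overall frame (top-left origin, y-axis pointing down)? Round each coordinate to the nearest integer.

(550, 579)

Content width = 969 − 124 − 206 = 639 px; content height = 1677 − 85 − 110 = 1482 px.
Top-right is two-thirds across and one-third down within the live area.
x = 124 + 2 × 639/3 = 124 + 426.00 ≈ 550
y = 85 + 1 × 1482/3 = 85 + 494.00 ≈ 579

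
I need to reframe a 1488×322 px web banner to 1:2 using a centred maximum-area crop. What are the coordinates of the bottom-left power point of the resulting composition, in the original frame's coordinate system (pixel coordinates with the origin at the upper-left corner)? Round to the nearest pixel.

1488/322 > 1/2, so the 1:2 crop keeps the full height 322 and trims width to 322 × 1/2 = 161.00 px.
Left offset = (1488 − 161.00)/2 = 663.50 px; top offset = 0.
Bottom-left is one-third across and two-thirds down within the crop:
x = 663.50 + 1 × 161.00/3 ≈ 717; y = 0.00 + 2 × 322.00/3 ≈ 215.

x = 717 px, y = 215 px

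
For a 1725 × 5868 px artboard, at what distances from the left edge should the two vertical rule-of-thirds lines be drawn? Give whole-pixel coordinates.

x = 575 px and x = 1150 px

1725 / 3 = 575, so the vertical lines sit at one and two thirds of 1725.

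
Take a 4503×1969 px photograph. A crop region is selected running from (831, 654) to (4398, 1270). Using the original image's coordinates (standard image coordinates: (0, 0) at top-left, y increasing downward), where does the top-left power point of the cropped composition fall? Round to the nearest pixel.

(2020, 859)

Crop width = 4398 − 831 = 3567 px; one third is 1189.00 px.
Crop height = 1270 − 654 = 616 px; one third is 205.33 px.
The top-left point is one-third across and one-third down within the crop:
x = 831 + 1 × 1189.00 ≈ 2020; y = 654 + 1 × 205.33 ≈ 859.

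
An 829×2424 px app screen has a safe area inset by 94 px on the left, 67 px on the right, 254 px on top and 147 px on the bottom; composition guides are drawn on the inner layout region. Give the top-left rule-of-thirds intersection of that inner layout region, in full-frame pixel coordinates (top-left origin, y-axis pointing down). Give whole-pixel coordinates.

(317, 928)

Content width = 829 − 94 − 67 = 668 px; content height = 2424 − 254 − 147 = 2023 px.
Top-left is one-third across and one-third down within the inner layout region.
x = 94 + 1 × 668/3 = 94 + 222.67 ≈ 317
y = 254 + 1 × 2023/3 = 254 + 674.33 ≈ 928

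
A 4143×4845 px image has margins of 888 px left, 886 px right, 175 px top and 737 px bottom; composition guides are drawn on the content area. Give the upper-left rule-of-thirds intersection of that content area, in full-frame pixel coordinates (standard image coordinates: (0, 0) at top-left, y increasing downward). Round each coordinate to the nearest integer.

(1678, 1486)

Content width = 4143 − 888 − 886 = 2369 px; content height = 4845 − 175 − 737 = 3933 px.
Upper-left is one-third across and one-third down within the content area.
x = 888 + 1 × 2369/3 = 888 + 789.67 ≈ 1678
y = 175 + 1 × 3933/3 = 175 + 1311.00 ≈ 1486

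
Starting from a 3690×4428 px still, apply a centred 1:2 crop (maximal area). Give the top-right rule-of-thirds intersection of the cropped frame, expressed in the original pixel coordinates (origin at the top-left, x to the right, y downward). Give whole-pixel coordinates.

3690/4428 > 1/2, so the 1:2 crop keeps the full height 4428 and trims width to 4428 × 1/2 = 2214.00 px.
Left offset = (3690 − 2214.00)/2 = 738.00 px; top offset = 0.
Top-right is two-thirds across and one-third down within the crop:
x = 738.00 + 2 × 2214.00/3 ≈ 2214; y = 0.00 + 1 × 4428.00/3 ≈ 1476.

(2214, 1476)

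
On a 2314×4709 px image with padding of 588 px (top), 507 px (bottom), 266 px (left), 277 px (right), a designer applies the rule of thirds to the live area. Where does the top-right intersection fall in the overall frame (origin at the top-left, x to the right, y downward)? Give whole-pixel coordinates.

Content width = 2314 − 266 − 277 = 1771 px; content height = 4709 − 588 − 507 = 3614 px.
Top-right is two-thirds across and one-third down within the live area.
x = 266 + 2 × 1771/3 = 266 + 1180.67 ≈ 1447
y = 588 + 1 × 3614/3 = 588 + 1204.67 ≈ 1793

x = 1447 px, y = 1793 px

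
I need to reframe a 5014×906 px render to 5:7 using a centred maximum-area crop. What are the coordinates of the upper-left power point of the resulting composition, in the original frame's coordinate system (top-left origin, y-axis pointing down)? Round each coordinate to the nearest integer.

x = 2399 px, y = 302 px

5014/906 > 5/7, so the 5:7 crop keeps the full height 906 and trims width to 906 × 5/7 = 647.14 px.
Left offset = (5014 − 647.14)/2 = 2183.43 px; top offset = 0.
Upper-left is one-third across and one-third down within the crop:
x = 2183.43 + 1 × 647.14/3 ≈ 2399; y = 0.00 + 1 × 906.00/3 ≈ 302.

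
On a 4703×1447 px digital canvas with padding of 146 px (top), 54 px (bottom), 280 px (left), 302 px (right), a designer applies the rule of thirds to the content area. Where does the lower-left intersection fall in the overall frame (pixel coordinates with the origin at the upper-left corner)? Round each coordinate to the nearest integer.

Content width = 4703 − 280 − 302 = 4121 px; content height = 1447 − 146 − 54 = 1247 px.
Lower-left is one-third across and two-thirds down within the content area.
x = 280 + 1 × 4121/3 = 280 + 1373.67 ≈ 1654
y = 146 + 2 × 1247/3 = 146 + 831.33 ≈ 977

x = 1654 px, y = 977 px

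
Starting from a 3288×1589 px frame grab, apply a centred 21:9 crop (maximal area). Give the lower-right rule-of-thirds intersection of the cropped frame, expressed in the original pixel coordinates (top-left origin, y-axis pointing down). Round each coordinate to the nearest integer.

(2192, 1029)

3288/1589 < 21/9, so the 21:9 crop keeps the full width 3288 and trims height to 3288 × 9/21 = 1409.14 px.
Top offset = (1589 − 1409.14)/2 = 89.93 px; left offset = 0.
Lower-right is two-thirds across and two-thirds down within the crop:
x = 0.00 + 2 × 3288.00/3 ≈ 2192; y = 89.93 + 2 × 1409.14/3 ≈ 1029.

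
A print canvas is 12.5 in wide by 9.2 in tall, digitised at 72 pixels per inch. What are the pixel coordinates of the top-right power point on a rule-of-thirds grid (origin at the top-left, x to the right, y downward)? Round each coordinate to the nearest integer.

x = 600 px, y = 221 px

In pixels the canvas is 12.5 × 72 = 900 wide and 9.2 × 72 = 662.4 tall.
The top-right point is two-thirds across and one-third down:
x = 2 × 900/3 ≈ 600; y = 1 × 662.4/3 ≈ 221.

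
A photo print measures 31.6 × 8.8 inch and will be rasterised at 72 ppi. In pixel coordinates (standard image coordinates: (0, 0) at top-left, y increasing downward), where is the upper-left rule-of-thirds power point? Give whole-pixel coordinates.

x = 758 px, y = 211 px

In pixels the canvas is 31.6 × 72 = 2275.2 wide and 8.8 × 72 = 633.6 tall.
The upper-left point is one-third across and one-third down:
x = 1 × 2275.2/3 ≈ 758; y = 1 × 633.6/3 ≈ 211.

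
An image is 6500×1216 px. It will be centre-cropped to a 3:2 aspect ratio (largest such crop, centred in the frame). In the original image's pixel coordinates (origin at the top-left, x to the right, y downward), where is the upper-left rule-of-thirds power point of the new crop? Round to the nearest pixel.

6500/1216 > 3/2, so the 3:2 crop keeps the full height 1216 and trims width to 1216 × 3/2 = 1824.00 px.
Left offset = (6500 − 1824.00)/2 = 2338.00 px; top offset = 0.
Upper-left is one-third across and one-third down within the crop:
x = 2338.00 + 1 × 1824.00/3 ≈ 2946; y = 0.00 + 1 × 1216.00/3 ≈ 405.

x = 2946 px, y = 405 px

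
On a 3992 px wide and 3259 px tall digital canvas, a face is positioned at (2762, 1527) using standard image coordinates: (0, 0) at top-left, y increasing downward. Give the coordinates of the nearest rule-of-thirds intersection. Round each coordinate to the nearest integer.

Third lines: x ∈ {1331, 2661}, y ∈ {1086, 2173}.
2762 is closer to x = 2661; 1527 is closer to y = 1086.
So the nearest intersection is the upper-right power point.

(2661, 1086)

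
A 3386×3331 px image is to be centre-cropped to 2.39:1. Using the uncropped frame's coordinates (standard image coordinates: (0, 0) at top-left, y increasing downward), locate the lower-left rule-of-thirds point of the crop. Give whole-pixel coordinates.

3386/3331 < 2.39/1, so the 2.39:1 crop keeps the full width 3386 and trims height to 3386 × 1/2.39 = 1416.74 px.
Top offset = (3331 − 1416.74)/2 = 957.13 px; left offset = 0.
Lower-left is one-third across and two-thirds down within the crop:
x = 0.00 + 1 × 3386.00/3 ≈ 1129; y = 957.13 + 2 × 1416.74/3 ≈ 1902.

x = 1129 px, y = 1902 px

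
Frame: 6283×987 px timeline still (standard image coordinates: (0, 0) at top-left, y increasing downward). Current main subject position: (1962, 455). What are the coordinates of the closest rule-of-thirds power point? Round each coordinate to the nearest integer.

x = 2094 px, y = 329 px

Third lines: x ∈ {2094, 4189}, y ∈ {329, 658}.
1962 is closer to x = 2094; 455 is closer to y = 329.
So the nearest intersection is the upper-left power point.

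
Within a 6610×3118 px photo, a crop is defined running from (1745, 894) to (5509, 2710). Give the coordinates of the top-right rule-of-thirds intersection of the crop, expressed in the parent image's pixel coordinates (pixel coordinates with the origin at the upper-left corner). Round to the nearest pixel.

x = 4254 px, y = 1499 px

Crop width = 5509 − 1745 = 3764 px; one third is 1254.67 px.
Crop height = 2710 − 894 = 1816 px; one third is 605.33 px.
The top-right point is two-thirds across and one-third down within the crop:
x = 1745 + 2 × 1254.67 ≈ 4254; y = 894 + 1 × 605.33 ≈ 1499.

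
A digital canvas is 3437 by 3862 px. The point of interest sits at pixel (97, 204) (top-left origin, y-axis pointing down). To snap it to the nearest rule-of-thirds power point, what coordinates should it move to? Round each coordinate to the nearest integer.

(1146, 1287)

Third lines: x ∈ {1146, 2291}, y ∈ {1287, 2575}.
97 is closer to x = 1146; 204 is closer to y = 1287.
So the nearest intersection is the upper-left power point.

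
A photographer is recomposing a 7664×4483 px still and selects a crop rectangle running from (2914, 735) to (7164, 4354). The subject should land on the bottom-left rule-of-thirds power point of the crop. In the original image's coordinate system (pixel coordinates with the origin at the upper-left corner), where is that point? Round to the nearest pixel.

Crop width = 7164 − 2914 = 4250 px; one third is 1416.67 px.
Crop height = 4354 − 735 = 3619 px; one third is 1206.33 px.
The bottom-left point is one-third across and two-thirds down within the crop:
x = 2914 + 1 × 1416.67 ≈ 4331; y = 735 + 2 × 1206.33 ≈ 3148.

(4331, 3148)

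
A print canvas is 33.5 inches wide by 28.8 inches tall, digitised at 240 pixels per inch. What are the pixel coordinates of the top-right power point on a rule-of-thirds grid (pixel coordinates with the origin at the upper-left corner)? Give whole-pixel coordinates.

In pixels the canvas is 33.5 × 240 = 8040 wide and 28.8 × 240 = 6912 tall.
The top-right point is two-thirds across and one-third down:
x = 2 × 8040/3 ≈ 5360; y = 1 × 6912/3 ≈ 2304.

x = 5360 px, y = 2304 px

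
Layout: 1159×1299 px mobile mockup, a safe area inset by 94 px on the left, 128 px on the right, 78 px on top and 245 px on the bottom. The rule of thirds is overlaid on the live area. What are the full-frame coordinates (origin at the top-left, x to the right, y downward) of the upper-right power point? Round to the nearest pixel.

x = 719 px, y = 403 px

Content width = 1159 − 94 − 128 = 937 px; content height = 1299 − 78 − 245 = 976 px.
Upper-right is two-thirds across and one-third down within the live area.
x = 94 + 2 × 937/3 = 94 + 624.67 ≈ 719
y = 78 + 1 × 976/3 = 78 + 325.33 ≈ 403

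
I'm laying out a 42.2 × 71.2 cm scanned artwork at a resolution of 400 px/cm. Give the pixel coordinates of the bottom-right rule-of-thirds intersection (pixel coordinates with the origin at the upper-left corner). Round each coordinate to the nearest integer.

In pixels the canvas is 42.2 × 400 = 16880 wide and 71.2 × 400 = 28480 tall.
The bottom-right point is two-thirds across and two-thirds down:
x = 2 × 16880/3 ≈ 11253; y = 2 × 28480/3 ≈ 18987.

x = 11253 px, y = 18987 px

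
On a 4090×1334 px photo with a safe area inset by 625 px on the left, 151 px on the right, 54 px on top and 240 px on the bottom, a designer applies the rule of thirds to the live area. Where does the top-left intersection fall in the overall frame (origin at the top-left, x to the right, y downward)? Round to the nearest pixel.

Content width = 4090 − 625 − 151 = 3314 px; content height = 1334 − 54 − 240 = 1040 px.
Top-left is one-third across and one-third down within the live area.
x = 625 + 1 × 3314/3 = 625 + 1104.67 ≈ 1730
y = 54 + 1 × 1040/3 = 54 + 346.67 ≈ 401

x = 1730 px, y = 401 px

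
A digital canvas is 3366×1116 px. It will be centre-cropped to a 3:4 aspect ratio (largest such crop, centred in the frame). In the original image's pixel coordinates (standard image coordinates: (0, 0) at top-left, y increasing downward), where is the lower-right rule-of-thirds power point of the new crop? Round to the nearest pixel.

3366/1116 > 3/4, so the 3:4 crop keeps the full height 1116 and trims width to 1116 × 3/4 = 837.00 px.
Left offset = (3366 − 837.00)/2 = 1264.50 px; top offset = 0.
Lower-right is two-thirds across and two-thirds down within the crop:
x = 1264.50 + 2 × 837.00/3 ≈ 1823; y = 0.00 + 2 × 1116.00/3 ≈ 744.

x = 1823 px, y = 744 px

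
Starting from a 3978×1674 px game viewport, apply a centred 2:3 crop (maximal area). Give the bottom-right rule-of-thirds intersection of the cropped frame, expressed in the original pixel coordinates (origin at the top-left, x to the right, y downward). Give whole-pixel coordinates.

3978/1674 > 2/3, so the 2:3 crop keeps the full height 1674 and trims width to 1674 × 2/3 = 1116.00 px.
Left offset = (3978 − 1116.00)/2 = 1431.00 px; top offset = 0.
Bottom-right is two-thirds across and two-thirds down within the crop:
x = 1431.00 + 2 × 1116.00/3 ≈ 2175; y = 0.00 + 2 × 1674.00/3 ≈ 1116.

x = 2175 px, y = 1116 px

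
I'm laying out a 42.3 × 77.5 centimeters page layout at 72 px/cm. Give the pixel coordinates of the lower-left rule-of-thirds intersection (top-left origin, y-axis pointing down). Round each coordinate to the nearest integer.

In pixels the canvas is 42.3 × 72 = 3045.6 wide and 77.5 × 72 = 5580 tall.
The lower-left point is one-third across and two-thirds down:
x = 1 × 3045.6/3 ≈ 1015; y = 2 × 5580/3 ≈ 3720.

(1015, 3720)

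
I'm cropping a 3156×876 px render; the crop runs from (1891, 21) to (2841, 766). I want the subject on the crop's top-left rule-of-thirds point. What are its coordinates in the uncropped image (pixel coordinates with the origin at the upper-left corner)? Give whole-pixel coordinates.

Crop width = 2841 − 1891 = 950 px; one third is 316.67 px.
Crop height = 766 − 21 = 745 px; one third is 248.33 px.
The top-left point is one-third across and one-third down within the crop:
x = 1891 + 1 × 316.67 ≈ 2208; y = 21 + 1 × 248.33 ≈ 269.

x = 2208 px, y = 269 px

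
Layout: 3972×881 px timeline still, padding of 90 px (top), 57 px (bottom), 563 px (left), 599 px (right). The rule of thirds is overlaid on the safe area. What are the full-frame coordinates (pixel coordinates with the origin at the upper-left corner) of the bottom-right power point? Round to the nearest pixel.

Content width = 3972 − 563 − 599 = 2810 px; content height = 881 − 90 − 57 = 734 px.
Bottom-right is two-thirds across and two-thirds down within the safe area.
x = 563 + 2 × 2810/3 = 563 + 1873.33 ≈ 2436
y = 90 + 2 × 734/3 = 90 + 489.33 ≈ 579

x = 2436 px, y = 579 px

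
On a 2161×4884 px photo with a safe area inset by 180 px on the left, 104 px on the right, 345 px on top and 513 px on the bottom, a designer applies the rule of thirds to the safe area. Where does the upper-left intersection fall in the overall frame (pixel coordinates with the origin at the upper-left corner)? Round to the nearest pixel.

Content width = 2161 − 180 − 104 = 1877 px; content height = 4884 − 345 − 513 = 4026 px.
Upper-left is one-third across and one-third down within the safe area.
x = 180 + 1 × 1877/3 = 180 + 625.67 ≈ 806
y = 345 + 1 × 4026/3 = 345 + 1342.00 ≈ 1687

(806, 1687)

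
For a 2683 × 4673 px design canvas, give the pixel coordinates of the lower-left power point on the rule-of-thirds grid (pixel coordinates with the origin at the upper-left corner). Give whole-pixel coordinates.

x = 894 px, y = 3115 px

The lower-left point sits one-third of the way across and two-thirds of the way down.
x = 1 × 2683/3 ≈ 894; y = 2 × 4673/3 ≈ 3115.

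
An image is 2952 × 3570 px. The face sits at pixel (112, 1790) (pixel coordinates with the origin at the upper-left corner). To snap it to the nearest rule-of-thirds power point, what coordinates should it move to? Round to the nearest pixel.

Third lines: x ∈ {984, 1968}, y ∈ {1190, 2380}.
112 is closer to x = 984; 1790 is closer to y = 2380.
So the nearest intersection is the lower-left power point.

(984, 2380)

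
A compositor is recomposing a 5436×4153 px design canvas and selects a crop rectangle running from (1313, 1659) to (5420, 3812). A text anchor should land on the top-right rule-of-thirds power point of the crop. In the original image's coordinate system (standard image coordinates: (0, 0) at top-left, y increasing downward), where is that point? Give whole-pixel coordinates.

(4051, 2377)

Crop width = 5420 − 1313 = 4107 px; one third is 1369.00 px.
Crop height = 3812 − 1659 = 2153 px; one third is 717.67 px.
The top-right point is two-thirds across and one-third down within the crop:
x = 1313 + 2 × 1369.00 ≈ 4051; y = 1659 + 1 × 717.67 ≈ 2377.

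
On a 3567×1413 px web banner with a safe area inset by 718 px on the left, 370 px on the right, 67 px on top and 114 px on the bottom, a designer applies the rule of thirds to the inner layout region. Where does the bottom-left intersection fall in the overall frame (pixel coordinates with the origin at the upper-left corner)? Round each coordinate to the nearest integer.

Content width = 3567 − 718 − 370 = 2479 px; content height = 1413 − 67 − 114 = 1232 px.
Bottom-left is one-third across and two-thirds down within the inner layout region.
x = 718 + 1 × 2479/3 = 718 + 826.33 ≈ 1544
y = 67 + 2 × 1232/3 = 67 + 821.33 ≈ 888

x = 1544 px, y = 888 px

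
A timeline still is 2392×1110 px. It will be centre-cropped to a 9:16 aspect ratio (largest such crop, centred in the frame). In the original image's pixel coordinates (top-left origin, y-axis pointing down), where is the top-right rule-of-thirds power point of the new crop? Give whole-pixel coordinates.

x = 1300 px, y = 370 px

2392/1110 > 9/16, so the 9:16 crop keeps the full height 1110 and trims width to 1110 × 9/16 = 624.38 px.
Left offset = (2392 − 624.38)/2 = 883.81 px; top offset = 0.
Top-right is two-thirds across and one-third down within the crop:
x = 883.81 + 2 × 624.38/3 ≈ 1300; y = 0.00 + 1 × 1110.00/3 ≈ 370.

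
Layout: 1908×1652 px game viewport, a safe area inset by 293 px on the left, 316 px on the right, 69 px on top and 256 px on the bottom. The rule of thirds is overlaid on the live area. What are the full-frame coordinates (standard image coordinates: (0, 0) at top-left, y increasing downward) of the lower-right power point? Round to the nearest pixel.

x = 1159 px, y = 954 px

Content width = 1908 − 293 − 316 = 1299 px; content height = 1652 − 69 − 256 = 1327 px.
Lower-right is two-thirds across and two-thirds down within the live area.
x = 293 + 2 × 1299/3 = 293 + 866.00 ≈ 1159
y = 69 + 2 × 1327/3 = 69 + 884.67 ≈ 954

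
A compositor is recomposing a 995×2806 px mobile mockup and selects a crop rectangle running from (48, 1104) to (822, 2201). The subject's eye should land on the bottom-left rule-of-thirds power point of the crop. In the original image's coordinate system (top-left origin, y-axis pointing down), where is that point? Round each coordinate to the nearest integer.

x = 306 px, y = 1835 px

Crop width = 822 − 48 = 774 px; one third is 258.00 px.
Crop height = 2201 − 1104 = 1097 px; one third is 365.67 px.
The bottom-left point is one-third across and two-thirds down within the crop:
x = 48 + 1 × 258.00 ≈ 306; y = 1104 + 2 × 365.67 ≈ 1835.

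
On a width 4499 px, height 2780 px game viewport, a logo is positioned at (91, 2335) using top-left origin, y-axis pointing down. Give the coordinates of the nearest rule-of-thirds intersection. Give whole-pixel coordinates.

Third lines: x ∈ {1500, 2999}, y ∈ {927, 1853}.
91 is closer to x = 1500; 2335 is closer to y = 1853.
So the nearest intersection is the lower-left power point.

(1500, 1853)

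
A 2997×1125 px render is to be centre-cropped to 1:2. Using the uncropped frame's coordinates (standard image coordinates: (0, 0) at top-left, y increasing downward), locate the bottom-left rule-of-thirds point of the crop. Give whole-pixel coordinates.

2997/1125 > 1/2, so the 1:2 crop keeps the full height 1125 and trims width to 1125 × 1/2 = 562.50 px.
Left offset = (2997 − 562.50)/2 = 1217.25 px; top offset = 0.
Bottom-left is one-third across and two-thirds down within the crop:
x = 1217.25 + 1 × 562.50/3 ≈ 1405; y = 0.00 + 2 × 1125.00/3 ≈ 750.

(1405, 750)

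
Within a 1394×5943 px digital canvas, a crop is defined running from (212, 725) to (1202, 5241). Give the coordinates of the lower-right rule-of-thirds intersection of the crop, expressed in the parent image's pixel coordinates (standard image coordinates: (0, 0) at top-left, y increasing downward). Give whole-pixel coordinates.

Crop width = 1202 − 212 = 990 px; one third is 330.00 px.
Crop height = 5241 − 725 = 4516 px; one third is 1505.33 px.
The lower-right point is two-thirds across and two-thirds down within the crop:
x = 212 + 2 × 330.00 ≈ 872; y = 725 + 2 × 1505.33 ≈ 3736.

x = 872 px, y = 3736 px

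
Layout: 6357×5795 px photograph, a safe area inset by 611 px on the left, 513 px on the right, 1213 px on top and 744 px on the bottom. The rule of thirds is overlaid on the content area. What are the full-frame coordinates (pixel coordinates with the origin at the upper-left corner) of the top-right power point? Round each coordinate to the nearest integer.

(4100, 2492)

Content width = 6357 − 611 − 513 = 5233 px; content height = 5795 − 1213 − 744 = 3838 px.
Top-right is two-thirds across and one-third down within the content area.
x = 611 + 2 × 5233/3 = 611 + 3488.67 ≈ 4100
y = 1213 + 1 × 3838/3 = 1213 + 1279.33 ≈ 2492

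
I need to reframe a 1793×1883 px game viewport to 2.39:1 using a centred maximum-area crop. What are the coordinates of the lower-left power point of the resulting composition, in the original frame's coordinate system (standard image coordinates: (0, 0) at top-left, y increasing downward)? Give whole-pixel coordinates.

x = 598 px, y = 1067 px

1793/1883 < 2.39/1, so the 2.39:1 crop keeps the full width 1793 and trims height to 1793 × 1/2.39 = 750.21 px.
Top offset = (1883 − 750.21)/2 = 566.40 px; left offset = 0.
Lower-left is one-third across and two-thirds down within the crop:
x = 0.00 + 1 × 1793.00/3 ≈ 598; y = 566.40 + 2 × 750.21/3 ≈ 1067.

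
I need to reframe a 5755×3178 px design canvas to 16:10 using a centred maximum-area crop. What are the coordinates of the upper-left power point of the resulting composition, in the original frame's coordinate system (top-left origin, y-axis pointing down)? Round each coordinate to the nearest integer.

(2030, 1059)

5755/3178 > 16/10, so the 16:10 crop keeps the full height 3178 and trims width to 3178 × 16/10 = 5084.80 px.
Left offset = (5755 − 5084.80)/2 = 335.10 px; top offset = 0.
Upper-left is one-third across and one-third down within the crop:
x = 335.10 + 1 × 5084.80/3 ≈ 2030; y = 0.00 + 1 × 3178.00/3 ≈ 1059.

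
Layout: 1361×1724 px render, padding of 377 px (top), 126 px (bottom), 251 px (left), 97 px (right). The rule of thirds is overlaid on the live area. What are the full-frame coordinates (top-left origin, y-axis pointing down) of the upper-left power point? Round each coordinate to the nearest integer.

(589, 784)

Content width = 1361 − 251 − 97 = 1013 px; content height = 1724 − 377 − 126 = 1221 px.
Upper-left is one-third across and one-third down within the live area.
x = 251 + 1 × 1013/3 = 251 + 337.67 ≈ 589
y = 377 + 1 × 1221/3 = 377 + 407.00 ≈ 784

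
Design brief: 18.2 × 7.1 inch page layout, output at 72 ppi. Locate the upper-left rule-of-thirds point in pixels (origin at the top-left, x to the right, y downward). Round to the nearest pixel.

x = 437 px, y = 170 px

In pixels the canvas is 18.2 × 72 = 1310.4 wide and 7.1 × 72 = 511.2 tall.
The upper-left point is one-third across and one-third down:
x = 1 × 1310.4/3 ≈ 437; y = 1 × 511.2/3 ≈ 170.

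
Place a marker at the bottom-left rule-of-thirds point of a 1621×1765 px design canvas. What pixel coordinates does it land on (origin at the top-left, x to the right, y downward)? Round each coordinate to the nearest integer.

The bottom-left point sits one-third of the way across and two-thirds of the way down.
x = 1 × 1621/3 ≈ 540; y = 2 × 1765/3 ≈ 1177.

x = 540 px, y = 1177 px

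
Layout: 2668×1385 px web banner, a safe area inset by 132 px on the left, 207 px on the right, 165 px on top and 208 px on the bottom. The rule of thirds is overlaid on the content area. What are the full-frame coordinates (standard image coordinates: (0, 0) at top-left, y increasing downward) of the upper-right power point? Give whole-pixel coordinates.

(1685, 502)

Content width = 2668 − 132 − 207 = 2329 px; content height = 1385 − 165 − 208 = 1012 px.
Upper-right is two-thirds across and one-third down within the content area.
x = 132 + 2 × 2329/3 = 132 + 1552.67 ≈ 1685
y = 165 + 1 × 1012/3 = 165 + 337.33 ≈ 502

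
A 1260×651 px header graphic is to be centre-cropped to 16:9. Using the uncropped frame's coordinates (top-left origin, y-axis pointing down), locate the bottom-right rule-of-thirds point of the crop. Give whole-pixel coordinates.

(823, 434)

1260/651 > 16/9, so the 16:9 crop keeps the full height 651 and trims width to 651 × 16/9 = 1157.33 px.
Left offset = (1260 − 1157.33)/2 = 51.33 px; top offset = 0.
Bottom-right is two-thirds across and two-thirds down within the crop:
x = 51.33 + 2 × 1157.33/3 ≈ 823; y = 0.00 + 2 × 651.00/3 ≈ 434.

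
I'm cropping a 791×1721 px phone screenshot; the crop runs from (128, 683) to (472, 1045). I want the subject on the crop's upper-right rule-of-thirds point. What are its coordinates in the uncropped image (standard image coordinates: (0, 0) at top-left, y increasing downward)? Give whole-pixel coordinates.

x = 357 px, y = 804 px

Crop width = 472 − 128 = 344 px; one third is 114.67 px.
Crop height = 1045 − 683 = 362 px; one third is 120.67 px.
The upper-right point is two-thirds across and one-third down within the crop:
x = 128 + 2 × 114.67 ≈ 357; y = 683 + 1 × 120.67 ≈ 804.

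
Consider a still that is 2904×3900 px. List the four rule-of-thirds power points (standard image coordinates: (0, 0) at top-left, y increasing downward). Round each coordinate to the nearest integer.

(968, 1300), (1936, 1300), (968, 2600), (1936, 2600)

One third of 2904 is 968; one third of 3900 is 1300.
Vertical third lines at x = 968 and x = 1936; horizontal third lines at y = 1300 and y = 2600.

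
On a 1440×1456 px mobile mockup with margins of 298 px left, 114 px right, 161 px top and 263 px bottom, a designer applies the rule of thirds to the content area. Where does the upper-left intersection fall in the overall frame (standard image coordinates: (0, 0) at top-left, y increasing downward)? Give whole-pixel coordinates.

(641, 505)

Content width = 1440 − 298 − 114 = 1028 px; content height = 1456 − 161 − 263 = 1032 px.
Upper-left is one-third across and one-third down within the content area.
x = 298 + 1 × 1028/3 = 298 + 342.67 ≈ 641
y = 161 + 1 × 1032/3 = 161 + 344.00 ≈ 505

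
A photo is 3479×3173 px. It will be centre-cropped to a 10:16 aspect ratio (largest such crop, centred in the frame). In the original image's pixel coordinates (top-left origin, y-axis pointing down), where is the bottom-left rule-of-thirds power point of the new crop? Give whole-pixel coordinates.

3479/3173 > 10/16, so the 10:16 crop keeps the full height 3173 and trims width to 3173 × 10/16 = 1983.12 px.
Left offset = (3479 − 1983.12)/2 = 747.94 px; top offset = 0.
Bottom-left is one-third across and two-thirds down within the crop:
x = 747.94 + 1 × 1983.12/3 ≈ 1409; y = 0.00 + 2 × 3173.00/3 ≈ 2115.

x = 1409 px, y = 2115 px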